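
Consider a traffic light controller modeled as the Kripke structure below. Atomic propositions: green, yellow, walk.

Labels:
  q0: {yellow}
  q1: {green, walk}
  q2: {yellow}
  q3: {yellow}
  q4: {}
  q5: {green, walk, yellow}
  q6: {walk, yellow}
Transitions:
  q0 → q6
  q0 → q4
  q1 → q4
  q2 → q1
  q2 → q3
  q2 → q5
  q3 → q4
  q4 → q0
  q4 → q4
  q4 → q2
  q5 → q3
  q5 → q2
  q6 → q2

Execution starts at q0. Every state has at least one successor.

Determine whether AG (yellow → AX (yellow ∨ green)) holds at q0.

States satisfying yellow → AX (yellow ∨ green): {q1, q2, q4, q5, q6}.
States satisfying AG (yellow → AX (yellow ∨ green)): ∅.
q0 is reachable from q0 and violates yellow → AX (yellow ∨ green), so AG fails at q0.
q0 ∉ Sat(AG (yellow → AX (yellow ∨ green))).

Violated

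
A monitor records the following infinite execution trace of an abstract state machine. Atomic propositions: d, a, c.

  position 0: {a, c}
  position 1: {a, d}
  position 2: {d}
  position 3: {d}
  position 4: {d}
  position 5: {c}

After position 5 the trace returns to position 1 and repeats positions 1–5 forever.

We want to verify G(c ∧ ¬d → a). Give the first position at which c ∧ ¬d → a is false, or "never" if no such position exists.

Check c ∧ ¬d → a at each position in order: 0 ✓, 1 ✓, 2 ✓, 3 ✓, 4 ✓.
At position 5 the labels are {c}, so c ∧ ¬d → a is false there. This is the first violation.

5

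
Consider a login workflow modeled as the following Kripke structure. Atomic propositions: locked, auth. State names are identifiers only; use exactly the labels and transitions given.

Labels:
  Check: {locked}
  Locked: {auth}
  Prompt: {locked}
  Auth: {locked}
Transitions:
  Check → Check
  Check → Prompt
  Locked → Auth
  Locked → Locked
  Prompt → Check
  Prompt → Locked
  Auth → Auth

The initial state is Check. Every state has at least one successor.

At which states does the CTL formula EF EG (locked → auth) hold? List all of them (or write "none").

States satisfying EG (locked → auth): {Locked}.
States satisfying EF EG (locked → auth): {Check, Locked, Prompt}.

{Check, Locked, Prompt}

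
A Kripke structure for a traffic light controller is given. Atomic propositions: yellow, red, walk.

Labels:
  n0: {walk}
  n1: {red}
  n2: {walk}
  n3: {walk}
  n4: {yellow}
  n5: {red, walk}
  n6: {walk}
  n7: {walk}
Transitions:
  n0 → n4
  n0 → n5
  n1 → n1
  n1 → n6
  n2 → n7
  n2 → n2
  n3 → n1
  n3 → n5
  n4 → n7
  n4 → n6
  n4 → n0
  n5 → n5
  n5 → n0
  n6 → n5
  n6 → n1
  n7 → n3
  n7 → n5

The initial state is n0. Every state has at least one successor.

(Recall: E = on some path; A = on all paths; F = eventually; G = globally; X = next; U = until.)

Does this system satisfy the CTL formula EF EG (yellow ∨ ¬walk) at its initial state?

States satisfying EG (yellow ∨ ¬walk): {n1}.
States satisfying EF EG (yellow ∨ ¬walk): {n0, n1, n2, n3, n4, n5, n6, n7}.
Some path from n0 reaches a state where EG (yellow ∨ ¬walk) holds.
n0 ∈ Sat(EF EG (yellow ∨ ¬walk)).

Holds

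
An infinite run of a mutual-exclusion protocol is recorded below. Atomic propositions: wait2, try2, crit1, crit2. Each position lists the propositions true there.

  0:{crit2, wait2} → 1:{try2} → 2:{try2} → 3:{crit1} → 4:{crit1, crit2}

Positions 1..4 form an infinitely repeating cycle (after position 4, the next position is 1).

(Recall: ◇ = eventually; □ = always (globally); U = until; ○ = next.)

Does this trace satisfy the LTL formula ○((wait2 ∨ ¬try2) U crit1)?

The position after 0 is 1; (wait2 ∨ ¬try2) U crit1 is false there.

Violated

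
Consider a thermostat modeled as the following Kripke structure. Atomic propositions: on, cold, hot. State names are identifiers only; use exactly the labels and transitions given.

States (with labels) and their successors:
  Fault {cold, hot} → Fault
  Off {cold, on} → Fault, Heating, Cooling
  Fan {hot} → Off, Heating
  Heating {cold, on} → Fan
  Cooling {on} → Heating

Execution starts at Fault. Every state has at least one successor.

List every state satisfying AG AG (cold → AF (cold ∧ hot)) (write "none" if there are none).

{Fault}

States satisfying AG (cold → AF (cold ∧ hot)): {Fault}.
States satisfying AG AG (cold → AF (cold ∧ hot)): {Fault}.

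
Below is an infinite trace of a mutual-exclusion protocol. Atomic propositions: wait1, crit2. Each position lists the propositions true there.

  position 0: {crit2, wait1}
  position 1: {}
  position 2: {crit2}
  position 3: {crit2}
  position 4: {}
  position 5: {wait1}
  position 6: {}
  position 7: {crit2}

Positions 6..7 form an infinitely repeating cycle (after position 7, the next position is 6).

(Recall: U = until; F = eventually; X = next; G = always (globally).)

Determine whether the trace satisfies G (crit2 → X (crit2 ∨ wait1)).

crit2 → X (crit2 ∨ wait1) must hold at every position from 0 onward. It fails at position 0, so G (crit2 → X (crit2 ∨ wait1)) is false.
Positions where crit2 holds: 0, 2, 3, 7.
Check X (crit2 ∨ wait1) at each: 0→fails, 2→ok, 3→fails, 7→fails.

Violated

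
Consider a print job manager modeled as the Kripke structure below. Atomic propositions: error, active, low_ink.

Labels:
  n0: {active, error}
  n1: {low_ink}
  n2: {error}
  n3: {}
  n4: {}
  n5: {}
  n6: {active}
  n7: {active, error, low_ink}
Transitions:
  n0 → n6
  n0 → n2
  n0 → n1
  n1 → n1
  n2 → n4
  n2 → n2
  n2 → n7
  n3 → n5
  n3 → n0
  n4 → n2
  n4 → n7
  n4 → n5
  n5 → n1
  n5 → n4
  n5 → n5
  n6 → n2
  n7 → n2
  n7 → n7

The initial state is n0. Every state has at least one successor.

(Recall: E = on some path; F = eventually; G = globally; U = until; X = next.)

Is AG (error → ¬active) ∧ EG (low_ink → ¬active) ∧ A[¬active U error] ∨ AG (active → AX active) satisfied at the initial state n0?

Does not hold

States satisfying error → ¬active: {n1, n2, n3, n4, n5, n6}.
States satisfying AG (error → ¬active): {n1}.
States satisfying low_ink → ¬active: {n0, n1, n2, n3, n4, n5, n6}.
States satisfying EG (low_ink → ¬active): {n0, n1, n2, n3, n4, n5, n6}.
States satisfying AG (error → ¬active) ∧ EG (low_ink → ¬active): {n1}.
States satisfying ¬active: {n1, n2, n3, n4, n5}.
States satisfying error: {n0, n2, n7}.
States satisfying A[¬active U error]: {n0, n2, n7}.
States satisfying active → AX active: {n1, n2, n3, n4, n5}.
States satisfying AG (active → AX active): {n1}.
States satisfying AG (error → ¬active) ∧ EG (low_ink → ¬active) ∧ A[¬active U error] ∨ AG (active → AX active): {n1}.
n0 ∉ Sat(AG (error → ¬active) ∧ EG (low_ink → ¬active) ∧ A[¬active U error] ∨ AG (active → AX active)).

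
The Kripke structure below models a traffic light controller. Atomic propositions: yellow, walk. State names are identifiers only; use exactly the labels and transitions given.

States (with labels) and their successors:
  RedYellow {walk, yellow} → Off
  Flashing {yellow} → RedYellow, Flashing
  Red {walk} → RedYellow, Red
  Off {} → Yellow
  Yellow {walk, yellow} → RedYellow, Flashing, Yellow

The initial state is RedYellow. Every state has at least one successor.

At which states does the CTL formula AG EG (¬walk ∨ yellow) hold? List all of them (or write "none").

States satisfying EG (¬walk ∨ yellow): {RedYellow, Flashing, Off, Yellow}.
States satisfying AG EG (¬walk ∨ yellow): {RedYellow, Flashing, Off, Yellow}.

{RedYellow, Flashing, Off, Yellow}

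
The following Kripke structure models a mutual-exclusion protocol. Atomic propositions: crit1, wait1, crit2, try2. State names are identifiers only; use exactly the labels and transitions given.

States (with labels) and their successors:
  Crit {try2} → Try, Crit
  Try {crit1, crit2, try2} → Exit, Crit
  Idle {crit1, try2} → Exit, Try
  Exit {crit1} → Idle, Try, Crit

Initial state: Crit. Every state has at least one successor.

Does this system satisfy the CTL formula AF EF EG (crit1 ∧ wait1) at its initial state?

Does not hold

States satisfying EF EG (crit1 ∧ wait1): ∅.
States satisfying AF EF EG (crit1 ∧ wait1): ∅.
There is a path from Crit along which EF EG (crit1 ∧ wait1) never holds.
Crit ∉ Sat(AF EF EG (crit1 ∧ wait1)).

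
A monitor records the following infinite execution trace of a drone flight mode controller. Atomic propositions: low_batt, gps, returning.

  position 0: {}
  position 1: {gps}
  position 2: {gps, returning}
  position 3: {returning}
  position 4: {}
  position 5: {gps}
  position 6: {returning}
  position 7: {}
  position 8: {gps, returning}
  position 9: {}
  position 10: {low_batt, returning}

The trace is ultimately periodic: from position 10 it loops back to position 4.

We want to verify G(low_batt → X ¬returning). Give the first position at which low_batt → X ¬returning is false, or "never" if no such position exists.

low_batt → X ¬returning holds at every position 0..10, and those are all the positions the trace ever visits, so the invariant G(low_batt → X ¬returning) is never violated.

never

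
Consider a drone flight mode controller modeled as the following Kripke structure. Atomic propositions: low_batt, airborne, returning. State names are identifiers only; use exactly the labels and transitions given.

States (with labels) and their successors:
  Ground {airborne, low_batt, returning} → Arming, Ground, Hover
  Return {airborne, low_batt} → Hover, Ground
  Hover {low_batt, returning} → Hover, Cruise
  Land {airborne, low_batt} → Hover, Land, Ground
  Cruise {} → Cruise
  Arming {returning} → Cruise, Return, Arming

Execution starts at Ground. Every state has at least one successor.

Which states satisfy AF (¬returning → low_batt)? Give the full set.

{Ground, Return, Hover, Land, Arming}

States satisfying ¬returning → low_batt: {Ground, Return, Hover, Land, Arming}.
States satisfying AF (¬returning → low_batt): {Ground, Return, Hover, Land, Arming}.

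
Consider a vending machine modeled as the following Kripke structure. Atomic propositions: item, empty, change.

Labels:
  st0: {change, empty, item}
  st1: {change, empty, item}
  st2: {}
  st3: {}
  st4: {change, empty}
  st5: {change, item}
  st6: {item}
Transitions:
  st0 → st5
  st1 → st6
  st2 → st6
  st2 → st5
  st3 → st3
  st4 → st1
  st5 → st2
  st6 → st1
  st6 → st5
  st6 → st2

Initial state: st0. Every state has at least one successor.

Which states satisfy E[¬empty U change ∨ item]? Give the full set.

{st0, st1, st2, st4, st5, st6}

States satisfying ¬empty: {st2, st3, st5, st6}.
States satisfying change ∨ item: {st0, st1, st4, st5, st6}.
States satisfying E[¬empty U change ∨ item]: {st0, st1, st2, st4, st5, st6}.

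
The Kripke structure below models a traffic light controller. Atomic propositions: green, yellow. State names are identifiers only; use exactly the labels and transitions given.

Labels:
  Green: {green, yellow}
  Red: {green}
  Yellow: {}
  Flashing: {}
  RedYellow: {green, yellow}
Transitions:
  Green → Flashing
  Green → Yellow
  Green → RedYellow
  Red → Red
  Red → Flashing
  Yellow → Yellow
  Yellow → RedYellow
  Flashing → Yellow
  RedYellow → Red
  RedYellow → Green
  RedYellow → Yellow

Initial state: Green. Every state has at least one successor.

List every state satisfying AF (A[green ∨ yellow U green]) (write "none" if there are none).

{Green, Red, RedYellow}

States satisfying A[green ∨ yellow U green]: {Green, Red, RedYellow}.
States satisfying AF (A[green ∨ yellow U green]): {Green, Red, RedYellow}.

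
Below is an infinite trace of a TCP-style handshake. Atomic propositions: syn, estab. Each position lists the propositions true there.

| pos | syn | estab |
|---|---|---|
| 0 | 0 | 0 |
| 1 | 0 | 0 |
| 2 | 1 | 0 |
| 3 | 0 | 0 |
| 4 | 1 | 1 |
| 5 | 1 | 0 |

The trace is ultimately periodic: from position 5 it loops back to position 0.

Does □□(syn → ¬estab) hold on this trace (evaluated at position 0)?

No

□(syn → ¬estab) must hold at every position from 0 onward. It fails at position 0, so □□(syn → ¬estab) is false.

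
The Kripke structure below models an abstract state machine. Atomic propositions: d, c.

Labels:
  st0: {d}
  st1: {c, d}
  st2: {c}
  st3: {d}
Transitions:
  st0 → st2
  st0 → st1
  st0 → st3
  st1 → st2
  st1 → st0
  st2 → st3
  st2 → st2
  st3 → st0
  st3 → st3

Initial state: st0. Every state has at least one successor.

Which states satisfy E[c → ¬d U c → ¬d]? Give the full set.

States satisfying c → ¬d: {st0, st2, st3}.
States satisfying E[c → ¬d U c → ¬d]: {st0, st2, st3}.

{st0, st2, st3}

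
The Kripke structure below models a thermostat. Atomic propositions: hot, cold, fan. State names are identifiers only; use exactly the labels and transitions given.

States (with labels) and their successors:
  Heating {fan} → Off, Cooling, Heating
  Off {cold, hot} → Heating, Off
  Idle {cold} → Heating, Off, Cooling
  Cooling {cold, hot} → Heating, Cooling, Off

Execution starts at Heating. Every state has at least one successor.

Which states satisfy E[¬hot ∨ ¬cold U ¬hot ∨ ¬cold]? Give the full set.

States satisfying ¬hot ∨ ¬cold: {Heating, Idle}.
States satisfying E[¬hot ∨ ¬cold U ¬hot ∨ ¬cold]: {Heating, Idle}.

{Heating, Idle}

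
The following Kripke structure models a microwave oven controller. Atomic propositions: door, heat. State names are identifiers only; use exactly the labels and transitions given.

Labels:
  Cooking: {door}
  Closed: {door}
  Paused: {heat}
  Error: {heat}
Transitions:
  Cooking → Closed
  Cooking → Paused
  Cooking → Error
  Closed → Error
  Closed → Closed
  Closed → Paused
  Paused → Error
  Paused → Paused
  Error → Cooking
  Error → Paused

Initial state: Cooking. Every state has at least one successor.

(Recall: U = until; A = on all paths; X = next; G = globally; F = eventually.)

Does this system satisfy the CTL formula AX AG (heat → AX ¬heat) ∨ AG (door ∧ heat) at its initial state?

States satisfying AG (heat → AX ¬heat): ∅.
States satisfying AX AG (heat → AX ¬heat): ∅.
States satisfying door ∧ heat: ∅.
States satisfying AG (door ∧ heat): ∅.
States satisfying AX AG (heat → AX ¬heat) ∨ AG (door ∧ heat): ∅.
Cooking ∉ Sat(AX AG (heat → AX ¬heat) ∨ AG (door ∧ heat)).

No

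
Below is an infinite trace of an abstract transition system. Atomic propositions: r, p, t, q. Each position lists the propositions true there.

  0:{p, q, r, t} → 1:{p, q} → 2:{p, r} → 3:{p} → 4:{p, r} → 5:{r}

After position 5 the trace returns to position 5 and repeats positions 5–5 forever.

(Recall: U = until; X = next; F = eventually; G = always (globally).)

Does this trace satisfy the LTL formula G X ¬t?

X ¬t holds at every position 0..5, and those are all positions ever visited, so G X ¬t holds.

Yes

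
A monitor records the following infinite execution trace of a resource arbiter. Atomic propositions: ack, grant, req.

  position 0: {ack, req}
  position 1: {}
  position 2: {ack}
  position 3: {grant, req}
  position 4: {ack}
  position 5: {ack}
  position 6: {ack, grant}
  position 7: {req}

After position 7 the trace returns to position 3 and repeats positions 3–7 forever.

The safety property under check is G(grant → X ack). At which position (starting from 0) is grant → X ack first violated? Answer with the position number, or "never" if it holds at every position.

Check grant → X ack at each position in order: 0 ✓, 1 ✓, 2 ✓, 3 ✓, 4 ✓, 5 ✓.
At position 6 the labels are {ack, grant} and the next position 7 has {req}, so grant → X ack is false there. This is the first violation.

6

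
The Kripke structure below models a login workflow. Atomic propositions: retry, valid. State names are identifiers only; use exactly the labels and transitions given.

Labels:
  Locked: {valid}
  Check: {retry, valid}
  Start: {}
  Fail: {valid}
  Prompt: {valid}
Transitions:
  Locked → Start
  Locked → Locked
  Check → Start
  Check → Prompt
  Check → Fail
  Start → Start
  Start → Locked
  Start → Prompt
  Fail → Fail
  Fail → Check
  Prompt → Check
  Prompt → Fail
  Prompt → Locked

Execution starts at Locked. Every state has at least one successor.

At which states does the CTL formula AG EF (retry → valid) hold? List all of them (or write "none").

{Locked, Check, Start, Fail, Prompt}

States satisfying EF (retry → valid): {Locked, Check, Start, Fail, Prompt}.
States satisfying AG EF (retry → valid): {Locked, Check, Start, Fail, Prompt}.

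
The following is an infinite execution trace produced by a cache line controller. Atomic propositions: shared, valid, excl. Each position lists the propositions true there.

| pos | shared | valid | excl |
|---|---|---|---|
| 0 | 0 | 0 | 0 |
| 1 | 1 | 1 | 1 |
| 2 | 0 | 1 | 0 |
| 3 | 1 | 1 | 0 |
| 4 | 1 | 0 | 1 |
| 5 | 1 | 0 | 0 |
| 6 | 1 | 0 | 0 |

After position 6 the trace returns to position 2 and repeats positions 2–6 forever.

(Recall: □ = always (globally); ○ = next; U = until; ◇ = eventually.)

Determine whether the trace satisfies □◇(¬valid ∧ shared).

◇(¬valid ∧ shared) holds at every position 0..6, and those are all positions ever visited, so □◇(¬valid ∧ shared) holds.

Satisfied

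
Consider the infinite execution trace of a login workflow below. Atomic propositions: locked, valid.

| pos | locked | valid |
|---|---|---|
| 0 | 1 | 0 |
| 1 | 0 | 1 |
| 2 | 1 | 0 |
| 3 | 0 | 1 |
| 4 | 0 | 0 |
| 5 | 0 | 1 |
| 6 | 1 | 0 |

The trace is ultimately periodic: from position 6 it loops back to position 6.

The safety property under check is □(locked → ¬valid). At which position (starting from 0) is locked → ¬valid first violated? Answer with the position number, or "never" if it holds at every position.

never

locked → ¬valid holds at every position 0..6, and those are all the positions the trace ever visits, so the invariant □(locked → ¬valid) is never violated.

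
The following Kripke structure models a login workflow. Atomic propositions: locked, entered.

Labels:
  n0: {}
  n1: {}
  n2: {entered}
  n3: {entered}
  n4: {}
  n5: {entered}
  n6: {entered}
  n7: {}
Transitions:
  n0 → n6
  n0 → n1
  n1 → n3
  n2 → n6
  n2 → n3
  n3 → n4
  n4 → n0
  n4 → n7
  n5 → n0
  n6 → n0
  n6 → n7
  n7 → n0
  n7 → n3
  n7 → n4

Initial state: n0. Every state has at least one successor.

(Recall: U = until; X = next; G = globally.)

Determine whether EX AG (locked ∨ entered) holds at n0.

States satisfying AG (locked ∨ entered): ∅.
States satisfying EX AG (locked ∨ entered): ∅.
No suitable path/successor from n0 witnesses the formula.
n0 ∉ Sat(EX AG (locked ∨ entered)).

Does not hold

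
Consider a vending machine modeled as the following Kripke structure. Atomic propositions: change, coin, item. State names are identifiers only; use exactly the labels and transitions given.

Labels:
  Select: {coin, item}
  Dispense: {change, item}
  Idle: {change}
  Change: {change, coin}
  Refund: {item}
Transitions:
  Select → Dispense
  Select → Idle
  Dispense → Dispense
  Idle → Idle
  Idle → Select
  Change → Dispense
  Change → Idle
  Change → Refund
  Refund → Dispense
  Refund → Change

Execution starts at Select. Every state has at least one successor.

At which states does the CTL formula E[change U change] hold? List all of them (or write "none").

States satisfying change: {Dispense, Idle, Change}.
States satisfying E[change U change]: {Dispense, Idle, Change}.

{Dispense, Idle, Change}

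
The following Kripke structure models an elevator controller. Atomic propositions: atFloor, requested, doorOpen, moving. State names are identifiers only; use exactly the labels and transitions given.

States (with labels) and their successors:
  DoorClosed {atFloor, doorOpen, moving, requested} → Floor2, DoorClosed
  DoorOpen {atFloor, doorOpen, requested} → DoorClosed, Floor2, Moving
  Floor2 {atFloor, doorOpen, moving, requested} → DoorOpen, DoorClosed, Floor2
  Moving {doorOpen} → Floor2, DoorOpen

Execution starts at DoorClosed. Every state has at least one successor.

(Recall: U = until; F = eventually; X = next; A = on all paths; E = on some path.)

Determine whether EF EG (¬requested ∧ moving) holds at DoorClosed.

States satisfying EG (¬requested ∧ moving): ∅.
States satisfying EF EG (¬requested ∧ moving): ∅.
No suitable path/successor from DoorClosed witnesses the formula.
DoorClosed ∉ Sat(EF EG (¬requested ∧ moving)).

Does not hold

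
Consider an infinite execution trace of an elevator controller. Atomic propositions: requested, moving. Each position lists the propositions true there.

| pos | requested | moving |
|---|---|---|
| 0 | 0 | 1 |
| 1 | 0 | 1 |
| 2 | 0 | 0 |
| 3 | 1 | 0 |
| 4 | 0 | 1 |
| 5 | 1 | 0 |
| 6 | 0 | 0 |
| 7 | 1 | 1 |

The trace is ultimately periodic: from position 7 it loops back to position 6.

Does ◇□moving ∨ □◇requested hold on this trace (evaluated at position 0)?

□moving is false at every position 0..7, so it never becomes true and ◇□moving fails.
◇requested holds at every position 0..7, and those are all positions ever visited, so □◇requested holds.
At position 0: ◇□moving is false; □◇requested is true; so ◇□moving ∨ □◇requested is true.

Yes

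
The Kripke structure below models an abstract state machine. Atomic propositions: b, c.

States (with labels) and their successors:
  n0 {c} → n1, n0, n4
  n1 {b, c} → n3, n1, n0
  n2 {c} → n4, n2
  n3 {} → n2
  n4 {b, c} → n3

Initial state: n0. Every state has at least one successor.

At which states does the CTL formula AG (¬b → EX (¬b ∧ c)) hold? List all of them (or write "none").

States satisfying ¬b → EX (¬b ∧ c): {n0, n1, n2, n3, n4}.
States satisfying AG (¬b → EX (¬b ∧ c)): {n0, n1, n2, n3, n4}.

{n0, n1, n2, n3, n4}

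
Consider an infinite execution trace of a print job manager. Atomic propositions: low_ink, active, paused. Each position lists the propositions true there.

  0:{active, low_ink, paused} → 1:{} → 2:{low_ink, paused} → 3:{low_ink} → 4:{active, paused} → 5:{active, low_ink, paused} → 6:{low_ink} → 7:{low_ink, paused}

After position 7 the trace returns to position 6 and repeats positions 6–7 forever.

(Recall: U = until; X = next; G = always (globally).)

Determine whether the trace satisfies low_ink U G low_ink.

Walking from position 0: at position 1, G low_ink has not yet held and low_ink fails, so low_ink U G low_ink is false.

No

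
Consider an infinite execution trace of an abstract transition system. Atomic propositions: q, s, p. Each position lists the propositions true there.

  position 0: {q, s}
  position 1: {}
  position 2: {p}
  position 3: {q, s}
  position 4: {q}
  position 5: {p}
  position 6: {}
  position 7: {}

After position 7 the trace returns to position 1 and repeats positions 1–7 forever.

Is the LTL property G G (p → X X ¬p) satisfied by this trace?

Holds

G (p → X X ¬p) holds at every position 0..7, and those are all positions ever visited, so G G (p → X X ¬p) holds.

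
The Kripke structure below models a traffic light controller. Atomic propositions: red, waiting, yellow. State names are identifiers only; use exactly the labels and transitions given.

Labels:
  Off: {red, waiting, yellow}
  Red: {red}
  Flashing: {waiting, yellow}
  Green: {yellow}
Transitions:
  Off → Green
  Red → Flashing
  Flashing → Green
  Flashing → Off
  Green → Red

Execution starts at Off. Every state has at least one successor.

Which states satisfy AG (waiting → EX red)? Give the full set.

States satisfying waiting → EX red: {Red, Flashing, Green}.
States satisfying AG (waiting → EX red): ∅.

none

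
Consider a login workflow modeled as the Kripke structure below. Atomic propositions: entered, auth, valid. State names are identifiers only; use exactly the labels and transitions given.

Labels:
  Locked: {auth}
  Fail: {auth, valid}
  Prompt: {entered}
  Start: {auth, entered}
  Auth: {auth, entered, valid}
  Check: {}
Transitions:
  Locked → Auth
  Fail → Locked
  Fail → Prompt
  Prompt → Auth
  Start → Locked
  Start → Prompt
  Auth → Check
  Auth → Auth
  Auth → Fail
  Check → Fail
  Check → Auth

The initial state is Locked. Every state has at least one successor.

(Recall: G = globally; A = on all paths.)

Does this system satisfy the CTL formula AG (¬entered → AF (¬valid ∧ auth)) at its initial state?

States satisfying ¬entered → AF (¬valid ∧ auth): {Locked, Prompt, Start, Auth}.
States satisfying AG (¬entered → AF (¬valid ∧ auth)): ∅.
Check is reachable from Locked and violates ¬entered → AF (¬valid ∧ auth), so AG fails at Locked.
Locked ∉ Sat(AG (¬entered → AF (¬valid ∧ auth))).

No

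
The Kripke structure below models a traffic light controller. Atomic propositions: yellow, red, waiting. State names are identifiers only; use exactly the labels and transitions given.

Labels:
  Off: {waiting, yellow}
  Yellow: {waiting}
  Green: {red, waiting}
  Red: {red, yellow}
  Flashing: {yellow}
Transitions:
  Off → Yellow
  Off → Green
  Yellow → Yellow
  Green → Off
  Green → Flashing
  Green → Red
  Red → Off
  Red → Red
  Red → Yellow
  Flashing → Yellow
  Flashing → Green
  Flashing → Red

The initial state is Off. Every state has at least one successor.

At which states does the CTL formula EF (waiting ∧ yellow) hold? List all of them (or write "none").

States satisfying waiting ∧ yellow: {Off}.
States satisfying EF (waiting ∧ yellow): {Off, Green, Red, Flashing}.

{Off, Green, Red, Flashing}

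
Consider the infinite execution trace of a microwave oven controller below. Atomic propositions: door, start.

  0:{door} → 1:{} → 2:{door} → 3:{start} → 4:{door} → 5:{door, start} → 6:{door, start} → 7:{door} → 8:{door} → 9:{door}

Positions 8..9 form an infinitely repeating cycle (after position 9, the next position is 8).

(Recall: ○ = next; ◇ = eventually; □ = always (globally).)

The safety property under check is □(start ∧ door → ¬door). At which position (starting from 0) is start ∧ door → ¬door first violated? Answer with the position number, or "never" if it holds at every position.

5

Check start ∧ door → ¬door at each position in order: 0 ✓, 1 ✓, 2 ✓, 3 ✓, 4 ✓.
At position 5 the labels are {door, start}, so start ∧ door → ¬door is false there. This is the first violation.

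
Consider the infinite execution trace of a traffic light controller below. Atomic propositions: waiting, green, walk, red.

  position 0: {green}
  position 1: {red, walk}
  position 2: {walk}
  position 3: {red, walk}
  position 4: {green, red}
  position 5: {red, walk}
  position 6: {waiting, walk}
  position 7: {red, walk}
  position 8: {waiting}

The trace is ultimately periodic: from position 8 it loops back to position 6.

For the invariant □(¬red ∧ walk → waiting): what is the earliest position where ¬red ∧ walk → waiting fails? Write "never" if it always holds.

2

Check ¬red ∧ walk → waiting at each position in order: 0 ✓, 1 ✓.
At position 2 the labels are {walk}, so ¬red ∧ walk → waiting is false there. This is the first violation.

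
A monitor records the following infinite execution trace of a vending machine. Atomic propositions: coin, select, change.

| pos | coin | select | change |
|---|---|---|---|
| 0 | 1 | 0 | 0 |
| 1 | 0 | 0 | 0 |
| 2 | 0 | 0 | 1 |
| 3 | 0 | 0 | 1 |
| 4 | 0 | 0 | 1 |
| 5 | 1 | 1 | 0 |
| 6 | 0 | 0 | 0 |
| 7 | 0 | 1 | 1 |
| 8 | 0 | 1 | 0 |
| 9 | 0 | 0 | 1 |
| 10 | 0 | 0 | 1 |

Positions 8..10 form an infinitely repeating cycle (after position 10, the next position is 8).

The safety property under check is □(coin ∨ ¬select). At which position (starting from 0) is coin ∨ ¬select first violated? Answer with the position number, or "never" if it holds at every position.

7

Check coin ∨ ¬select at each position in order: 0 ✓, 1 ✓, 2 ✓, 3 ✓, 4 ✓, 5 ✓, 6 ✓.
At position 7 the labels are {change, select}, so coin ∨ ¬select is false there. This is the first violation.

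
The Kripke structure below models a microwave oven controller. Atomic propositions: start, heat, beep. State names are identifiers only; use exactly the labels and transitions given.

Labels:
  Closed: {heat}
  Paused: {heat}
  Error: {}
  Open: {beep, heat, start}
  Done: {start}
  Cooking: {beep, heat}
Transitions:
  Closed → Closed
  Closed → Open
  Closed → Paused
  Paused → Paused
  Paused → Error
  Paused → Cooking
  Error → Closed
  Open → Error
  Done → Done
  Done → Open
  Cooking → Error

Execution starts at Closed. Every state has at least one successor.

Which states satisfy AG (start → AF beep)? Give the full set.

States satisfying start → AF beep: {Closed, Paused, Error, Open, Cooking}.
States satisfying AG (start → AF beep): {Closed, Paused, Error, Open, Cooking}.

{Closed, Paused, Error, Open, Cooking}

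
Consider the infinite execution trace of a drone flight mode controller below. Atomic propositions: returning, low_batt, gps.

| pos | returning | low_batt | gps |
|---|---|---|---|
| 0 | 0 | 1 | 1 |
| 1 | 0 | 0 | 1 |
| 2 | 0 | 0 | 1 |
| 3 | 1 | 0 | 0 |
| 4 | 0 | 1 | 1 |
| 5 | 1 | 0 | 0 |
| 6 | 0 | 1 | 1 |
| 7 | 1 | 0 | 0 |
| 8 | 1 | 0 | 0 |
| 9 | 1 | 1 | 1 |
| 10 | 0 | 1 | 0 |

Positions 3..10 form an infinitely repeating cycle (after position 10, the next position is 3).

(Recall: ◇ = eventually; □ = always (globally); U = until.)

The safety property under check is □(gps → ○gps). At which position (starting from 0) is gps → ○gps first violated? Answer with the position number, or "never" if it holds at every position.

Check gps → ○gps at each position in order: 0 ✓, 1 ✓.
At position 2 the labels are {gps} and the next position 3 has {returning}, so gps → ○gps is false there. This is the first violation.

2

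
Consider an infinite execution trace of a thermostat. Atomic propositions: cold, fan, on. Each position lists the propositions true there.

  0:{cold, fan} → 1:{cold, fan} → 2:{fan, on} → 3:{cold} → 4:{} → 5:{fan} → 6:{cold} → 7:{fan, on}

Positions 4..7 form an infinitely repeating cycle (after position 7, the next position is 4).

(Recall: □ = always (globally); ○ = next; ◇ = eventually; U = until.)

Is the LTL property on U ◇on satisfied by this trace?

Walking from position 0: ◇on first holds at position 0, and on holds at every earlier position along the way, so on U ◇on holds.

Holds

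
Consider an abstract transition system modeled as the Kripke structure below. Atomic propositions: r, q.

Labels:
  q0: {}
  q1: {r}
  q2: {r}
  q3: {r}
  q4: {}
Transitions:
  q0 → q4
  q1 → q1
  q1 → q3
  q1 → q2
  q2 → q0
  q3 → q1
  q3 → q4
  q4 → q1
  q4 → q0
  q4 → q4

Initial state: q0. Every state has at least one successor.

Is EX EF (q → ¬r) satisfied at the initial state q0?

States satisfying EF (q → ¬r): {q0, q1, q2, q3, q4}.
States satisfying EX EF (q → ¬r): {q0, q1, q2, q3, q4}.
q0 ∈ Sat(EX EF (q → ¬r)).

Satisfied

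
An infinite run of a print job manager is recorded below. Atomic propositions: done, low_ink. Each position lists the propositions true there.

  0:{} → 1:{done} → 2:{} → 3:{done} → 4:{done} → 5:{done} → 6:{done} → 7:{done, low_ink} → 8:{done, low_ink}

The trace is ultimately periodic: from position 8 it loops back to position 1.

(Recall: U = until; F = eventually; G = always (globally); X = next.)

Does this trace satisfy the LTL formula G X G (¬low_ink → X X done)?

Holds

X G (¬low_ink → X X done) holds at every position 0..8, and those are all positions ever visited, so G X G (¬low_ink → X X done) holds.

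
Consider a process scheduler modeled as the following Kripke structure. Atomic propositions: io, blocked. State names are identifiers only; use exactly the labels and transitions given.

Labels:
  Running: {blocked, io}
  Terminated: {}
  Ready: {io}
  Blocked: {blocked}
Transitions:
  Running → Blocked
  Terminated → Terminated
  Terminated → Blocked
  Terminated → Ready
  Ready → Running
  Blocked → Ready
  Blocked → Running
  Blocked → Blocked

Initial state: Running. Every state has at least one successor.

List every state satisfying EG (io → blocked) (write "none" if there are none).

States satisfying io → blocked: {Running, Terminated, Blocked}.
States satisfying EG (io → blocked): {Running, Terminated, Blocked}.

{Running, Terminated, Blocked}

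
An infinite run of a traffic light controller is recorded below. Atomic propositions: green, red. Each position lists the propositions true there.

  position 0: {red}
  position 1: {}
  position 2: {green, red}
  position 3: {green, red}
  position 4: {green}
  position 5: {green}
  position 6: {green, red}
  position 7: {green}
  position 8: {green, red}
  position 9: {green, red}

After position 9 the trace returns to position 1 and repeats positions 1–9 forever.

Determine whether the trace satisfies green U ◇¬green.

Holds

Walking from position 0: ◇¬green first holds at position 0, and green holds at every earlier position along the way, so green U ◇¬green holds.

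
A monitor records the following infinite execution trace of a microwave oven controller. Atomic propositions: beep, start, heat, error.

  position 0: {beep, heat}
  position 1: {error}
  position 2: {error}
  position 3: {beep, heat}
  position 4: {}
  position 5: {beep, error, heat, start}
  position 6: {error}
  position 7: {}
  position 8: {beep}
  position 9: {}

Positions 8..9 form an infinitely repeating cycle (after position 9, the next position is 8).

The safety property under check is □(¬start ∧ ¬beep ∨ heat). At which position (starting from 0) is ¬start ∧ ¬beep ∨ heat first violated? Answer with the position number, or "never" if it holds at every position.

Check ¬start ∧ ¬beep ∨ heat at each position in order: 0 ✓, 1 ✓, 2 ✓, 3 ✓, 4 ✓, 5 ✓, 6 ✓, 7 ✓.
At position 8 the labels are {beep}, so ¬start ∧ ¬beep ∨ heat is false there. This is the first violation.

8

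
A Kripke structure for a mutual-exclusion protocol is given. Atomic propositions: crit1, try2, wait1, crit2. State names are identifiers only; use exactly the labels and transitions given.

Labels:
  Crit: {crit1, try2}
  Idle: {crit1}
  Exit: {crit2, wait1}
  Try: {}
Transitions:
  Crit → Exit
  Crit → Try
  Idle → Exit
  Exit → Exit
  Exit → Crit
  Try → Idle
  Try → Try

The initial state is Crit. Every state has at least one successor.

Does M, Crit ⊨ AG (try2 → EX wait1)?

States satisfying try2 → EX wait1: {Crit, Idle, Exit, Try}.
States satisfying AG (try2 → EX wait1): {Crit, Idle, Exit, Try}.
Every state reachable from Crit satisfies try2 → EX wait1.
Crit ∈ Sat(AG (try2 → EX wait1)).

Yes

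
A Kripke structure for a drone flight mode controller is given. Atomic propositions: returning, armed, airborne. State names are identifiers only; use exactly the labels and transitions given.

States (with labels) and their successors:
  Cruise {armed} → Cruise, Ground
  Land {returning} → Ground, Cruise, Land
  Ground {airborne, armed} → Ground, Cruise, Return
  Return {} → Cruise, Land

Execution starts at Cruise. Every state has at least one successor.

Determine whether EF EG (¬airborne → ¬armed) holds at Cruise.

States satisfying EG (¬airborne → ¬armed): {Land, Ground, Return}.
States satisfying EF EG (¬airborne → ¬armed): {Cruise, Land, Ground, Return}.
Some path from Cruise reaches a state where EG (¬airborne → ¬armed) holds.
Cruise ∈ Sat(EF EG (¬airborne → ¬armed)).

Holds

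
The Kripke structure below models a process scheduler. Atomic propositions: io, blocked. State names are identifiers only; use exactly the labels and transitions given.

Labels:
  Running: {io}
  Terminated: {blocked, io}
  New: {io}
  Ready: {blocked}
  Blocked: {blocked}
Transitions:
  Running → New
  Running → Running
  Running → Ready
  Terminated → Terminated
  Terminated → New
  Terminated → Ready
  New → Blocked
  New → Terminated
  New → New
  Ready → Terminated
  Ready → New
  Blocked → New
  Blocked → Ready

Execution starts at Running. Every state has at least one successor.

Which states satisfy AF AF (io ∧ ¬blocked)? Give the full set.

{Running, New}

States satisfying AF (io ∧ ¬blocked): {Running, New}.
States satisfying AF AF (io ∧ ¬blocked): {Running, New}.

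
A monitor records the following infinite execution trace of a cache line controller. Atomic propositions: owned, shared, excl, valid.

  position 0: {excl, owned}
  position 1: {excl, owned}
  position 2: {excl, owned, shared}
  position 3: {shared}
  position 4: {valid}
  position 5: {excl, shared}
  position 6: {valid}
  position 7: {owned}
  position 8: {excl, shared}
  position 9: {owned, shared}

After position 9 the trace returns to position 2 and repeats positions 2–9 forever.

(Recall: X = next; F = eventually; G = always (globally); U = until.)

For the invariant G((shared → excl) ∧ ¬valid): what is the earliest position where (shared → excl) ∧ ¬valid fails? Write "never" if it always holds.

Check (shared → excl) ∧ ¬valid at each position in order: 0 ✓, 1 ✓, 2 ✓.
At position 3 the labels are {shared}, so (shared → excl) ∧ ¬valid is false there. This is the first violation.

3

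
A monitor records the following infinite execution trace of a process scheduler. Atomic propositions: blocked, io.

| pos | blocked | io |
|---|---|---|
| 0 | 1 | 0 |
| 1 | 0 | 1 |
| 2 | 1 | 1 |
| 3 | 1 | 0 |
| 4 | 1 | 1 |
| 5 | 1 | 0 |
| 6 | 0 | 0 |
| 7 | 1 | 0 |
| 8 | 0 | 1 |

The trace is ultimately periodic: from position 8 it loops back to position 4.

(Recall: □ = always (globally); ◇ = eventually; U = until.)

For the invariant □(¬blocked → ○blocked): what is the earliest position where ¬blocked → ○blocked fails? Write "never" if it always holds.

never

¬blocked → ○blocked holds at every position 0..8, and those are all the positions the trace ever visits, so the invariant □(¬blocked → ○blocked) is never violated.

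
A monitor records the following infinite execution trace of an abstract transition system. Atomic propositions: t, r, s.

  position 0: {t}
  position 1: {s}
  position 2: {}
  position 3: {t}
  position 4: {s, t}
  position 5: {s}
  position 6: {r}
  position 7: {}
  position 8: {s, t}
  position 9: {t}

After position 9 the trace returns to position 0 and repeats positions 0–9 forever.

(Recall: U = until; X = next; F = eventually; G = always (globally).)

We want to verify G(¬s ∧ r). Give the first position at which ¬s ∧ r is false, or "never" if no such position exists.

At position 0 the labels are {t}, so ¬s ∧ r is false there. This is the first violation.

0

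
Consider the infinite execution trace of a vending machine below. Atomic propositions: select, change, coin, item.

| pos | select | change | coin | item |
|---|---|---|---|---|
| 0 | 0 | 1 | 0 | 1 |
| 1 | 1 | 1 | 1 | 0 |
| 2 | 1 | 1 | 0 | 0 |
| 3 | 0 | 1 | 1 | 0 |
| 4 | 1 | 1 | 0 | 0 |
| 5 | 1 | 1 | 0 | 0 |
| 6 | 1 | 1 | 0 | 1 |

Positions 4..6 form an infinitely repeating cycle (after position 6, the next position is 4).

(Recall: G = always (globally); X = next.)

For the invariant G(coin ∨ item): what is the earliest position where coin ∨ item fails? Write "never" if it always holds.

2

Check coin ∨ item at each position in order: 0 ✓, 1 ✓.
At position 2 the labels are {change, select}, so coin ∨ item is false there. This is the first violation.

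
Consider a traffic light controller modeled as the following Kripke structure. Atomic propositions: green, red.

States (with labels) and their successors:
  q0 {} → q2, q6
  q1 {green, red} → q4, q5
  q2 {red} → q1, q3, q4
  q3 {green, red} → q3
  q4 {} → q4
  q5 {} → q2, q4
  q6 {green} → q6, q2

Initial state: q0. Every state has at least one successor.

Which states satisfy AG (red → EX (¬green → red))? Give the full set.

{q3, q4}

States satisfying red → EX (¬green → red): {q0, q2, q3, q4, q5, q6}.
States satisfying AG (red → EX (¬green → red)): {q3, q4}.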